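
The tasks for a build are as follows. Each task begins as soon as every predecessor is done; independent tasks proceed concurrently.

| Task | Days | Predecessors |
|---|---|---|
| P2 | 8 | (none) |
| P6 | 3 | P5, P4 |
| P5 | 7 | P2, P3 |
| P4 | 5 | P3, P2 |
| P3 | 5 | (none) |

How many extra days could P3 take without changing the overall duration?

P2→P5→P6 = 8+7+3 = 18 sets the makespan at 18 days.
The longest chain containing P3 totals 15 days.
Slack of P3 = 3 − 0 = 3 days.

3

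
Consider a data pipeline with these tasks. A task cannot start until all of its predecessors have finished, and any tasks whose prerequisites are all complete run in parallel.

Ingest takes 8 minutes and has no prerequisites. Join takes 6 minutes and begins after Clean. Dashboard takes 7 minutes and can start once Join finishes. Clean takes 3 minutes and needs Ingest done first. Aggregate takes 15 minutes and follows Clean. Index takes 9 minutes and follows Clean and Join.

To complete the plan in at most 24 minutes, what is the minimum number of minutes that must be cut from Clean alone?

2

Current finish: 26 minutes; target: 24.
Clean is on every critical path, so each minute cut from Clean cuts the finish by one (this holds down to a finish of 24).
Need 26 − 24 = 2 minutes off Clean → Clean becomes 1 minute, finish becomes 24.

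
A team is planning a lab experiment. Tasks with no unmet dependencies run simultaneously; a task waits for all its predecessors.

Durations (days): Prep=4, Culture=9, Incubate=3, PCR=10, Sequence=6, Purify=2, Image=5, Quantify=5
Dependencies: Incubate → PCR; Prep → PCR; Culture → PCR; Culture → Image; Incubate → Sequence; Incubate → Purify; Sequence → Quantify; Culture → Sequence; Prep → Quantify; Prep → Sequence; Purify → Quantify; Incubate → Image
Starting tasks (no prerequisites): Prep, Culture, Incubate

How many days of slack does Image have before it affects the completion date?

Critical path: Culture→Sequence→Quantify = 9+6+5 = 20, so the finish is 20 days.
Image finishes as early as 14 and must finish by 20.
So Image can slip 20 − 14 = 6 days.

6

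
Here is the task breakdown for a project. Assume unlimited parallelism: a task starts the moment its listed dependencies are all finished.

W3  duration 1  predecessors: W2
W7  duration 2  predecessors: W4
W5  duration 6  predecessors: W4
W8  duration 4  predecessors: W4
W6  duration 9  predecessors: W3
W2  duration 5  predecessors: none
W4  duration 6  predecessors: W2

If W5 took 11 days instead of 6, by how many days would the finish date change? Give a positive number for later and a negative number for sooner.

5

Critical path before the change: W2→W4→W5 = 5+6+6 = 17 giving 17 days.
W5 is on the critical path; changing it to 11 makes that path 22 days.
No other chain overtakes it, so the finish is 22 days.
Change in finish: 22 − 17 = +5 days.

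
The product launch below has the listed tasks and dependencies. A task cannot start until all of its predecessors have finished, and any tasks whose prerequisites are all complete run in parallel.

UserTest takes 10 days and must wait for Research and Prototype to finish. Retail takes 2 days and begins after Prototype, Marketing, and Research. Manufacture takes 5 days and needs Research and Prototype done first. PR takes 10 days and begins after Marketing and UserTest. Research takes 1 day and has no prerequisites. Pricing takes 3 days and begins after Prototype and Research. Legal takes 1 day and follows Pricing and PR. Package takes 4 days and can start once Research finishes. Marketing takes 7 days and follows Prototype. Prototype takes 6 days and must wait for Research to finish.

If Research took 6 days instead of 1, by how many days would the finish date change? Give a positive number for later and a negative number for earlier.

5

Critical path before the change: Research→Prototype→UserTest→PR→Legal = 1+6+10+10+1 = 28 giving 28 days.
Since Research is critical, the +5 change carries straight to that chain (now 33 days).
No other chain overtakes it, so the finish is 33 days.
Change in finish: 33 − 28 = +5 days.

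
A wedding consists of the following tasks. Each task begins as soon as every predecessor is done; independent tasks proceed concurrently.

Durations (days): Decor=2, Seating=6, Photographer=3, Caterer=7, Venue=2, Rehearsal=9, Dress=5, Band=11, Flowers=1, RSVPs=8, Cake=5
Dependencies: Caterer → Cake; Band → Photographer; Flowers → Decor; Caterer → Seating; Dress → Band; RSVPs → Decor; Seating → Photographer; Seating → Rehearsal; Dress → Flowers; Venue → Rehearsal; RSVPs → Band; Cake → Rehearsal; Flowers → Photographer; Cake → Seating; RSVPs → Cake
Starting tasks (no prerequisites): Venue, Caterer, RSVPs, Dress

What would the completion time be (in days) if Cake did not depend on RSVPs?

27

With the dependency in place, RSVPs→Cake→Seating→Rehearsal = 8+5+6+9 = 28 sets the finish at 28 days.
Without RSVPs→Cake, Cake's earliest start moves from 8 to 7.
After: Caterer→Cake→Seating→Rehearsal = 7+5+6+9 = 27 → 27 days.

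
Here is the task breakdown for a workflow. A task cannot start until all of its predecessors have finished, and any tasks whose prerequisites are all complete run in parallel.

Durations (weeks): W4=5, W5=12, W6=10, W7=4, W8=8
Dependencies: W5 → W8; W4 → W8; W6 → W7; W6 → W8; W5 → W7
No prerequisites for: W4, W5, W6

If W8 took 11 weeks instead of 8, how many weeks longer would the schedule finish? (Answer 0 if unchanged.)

3

Actual critical path: W5→W8 = 12+8 = 20 ⇒ 20 weeks.
W8 is on the critical path; changing it to 11 makes that path 23 weeks.
That remains the longest chain; total 23 weeks.
Change in finish: 23 − 20 = +3 weeks.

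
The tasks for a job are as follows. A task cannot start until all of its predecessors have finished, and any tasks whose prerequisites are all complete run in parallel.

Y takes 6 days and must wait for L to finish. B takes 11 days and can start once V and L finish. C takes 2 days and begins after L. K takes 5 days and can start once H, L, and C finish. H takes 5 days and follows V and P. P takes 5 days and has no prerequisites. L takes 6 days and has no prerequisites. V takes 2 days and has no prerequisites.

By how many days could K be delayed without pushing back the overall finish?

2

Critical path: L→B = 6+11 = 17, so the finish is 17 days.
K finishes as early as 15 and must finish by 17.
Float = 17 − 15 = 2.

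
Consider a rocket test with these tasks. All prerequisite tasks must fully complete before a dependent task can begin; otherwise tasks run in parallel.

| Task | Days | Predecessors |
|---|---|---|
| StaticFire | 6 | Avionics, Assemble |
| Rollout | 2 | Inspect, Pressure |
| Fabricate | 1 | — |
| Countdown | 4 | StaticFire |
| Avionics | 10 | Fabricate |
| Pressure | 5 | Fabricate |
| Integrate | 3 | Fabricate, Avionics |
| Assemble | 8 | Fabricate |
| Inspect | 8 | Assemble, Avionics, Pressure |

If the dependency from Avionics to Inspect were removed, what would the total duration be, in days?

21

With the dependency in place, Fabricate→Avionics→StaticFire→Countdown = 1+10+6+4 = 21 sets the finish at 21 days.
Without Avionics→Inspect, Inspect's earliest start moves from 11 to 9.
The longest chain is now Fabricate→Avionics→StaticFire→Countdown = 1+10+6+4 = 21, so the rocket test takes 21 days.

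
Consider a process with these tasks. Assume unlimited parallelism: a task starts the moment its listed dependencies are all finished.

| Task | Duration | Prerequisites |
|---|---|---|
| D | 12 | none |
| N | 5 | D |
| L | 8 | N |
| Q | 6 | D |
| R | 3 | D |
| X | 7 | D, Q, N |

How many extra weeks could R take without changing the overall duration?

10

The longest chain is D→N→L = 12+5+8 = 25; overall finish 25 weeks.
The longest chain containing R totals 15 weeks.
Float = 25 − 15 = 10.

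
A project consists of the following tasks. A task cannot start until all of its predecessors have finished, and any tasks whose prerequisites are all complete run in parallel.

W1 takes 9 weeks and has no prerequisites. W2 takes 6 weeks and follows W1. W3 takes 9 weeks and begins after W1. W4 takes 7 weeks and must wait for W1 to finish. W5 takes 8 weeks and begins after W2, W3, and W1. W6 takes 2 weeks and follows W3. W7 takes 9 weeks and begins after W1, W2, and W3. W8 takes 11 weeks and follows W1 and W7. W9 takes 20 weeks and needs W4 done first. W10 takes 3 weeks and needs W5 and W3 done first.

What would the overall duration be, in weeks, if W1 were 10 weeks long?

As given, the longest chain is W1→W3→W7→W8 = 9+9+9+11 = 38, so the finish is 38 weeks.
W1 lies on that path, so at 10 weeks the path becomes 39 weeks.
No other chain overtakes it, so the finish is 39 weeks.

39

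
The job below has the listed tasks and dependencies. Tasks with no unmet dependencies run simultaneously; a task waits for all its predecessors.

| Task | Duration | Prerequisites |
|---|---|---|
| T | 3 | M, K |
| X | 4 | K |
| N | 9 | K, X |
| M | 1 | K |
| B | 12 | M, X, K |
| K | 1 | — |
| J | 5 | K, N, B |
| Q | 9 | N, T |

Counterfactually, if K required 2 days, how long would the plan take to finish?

As given, the longest chain is K→X→N→Q = 1+4+9+9 = 23, so the finish is 23 days.
Since K is critical, the +1 change carries straight to that chain (now 24 days).
The critical path is still K→X→N→Q; finish is now 24 days.

24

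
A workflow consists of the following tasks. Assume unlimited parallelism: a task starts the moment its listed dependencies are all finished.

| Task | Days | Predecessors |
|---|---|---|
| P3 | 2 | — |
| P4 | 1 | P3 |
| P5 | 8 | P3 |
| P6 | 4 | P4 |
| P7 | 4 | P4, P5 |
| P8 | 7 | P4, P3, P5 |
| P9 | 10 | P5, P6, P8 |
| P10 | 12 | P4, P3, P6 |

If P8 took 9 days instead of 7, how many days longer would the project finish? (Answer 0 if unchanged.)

2

Baseline: P3→P5→P8→P9 = 2+8+7+10 = 27 → 27 days.
P8 lies on that path, so at 9 days the path becomes 29 days.
That remains the longest chain; total 29 days.
Change in finish: 29 − 27 = +2 days.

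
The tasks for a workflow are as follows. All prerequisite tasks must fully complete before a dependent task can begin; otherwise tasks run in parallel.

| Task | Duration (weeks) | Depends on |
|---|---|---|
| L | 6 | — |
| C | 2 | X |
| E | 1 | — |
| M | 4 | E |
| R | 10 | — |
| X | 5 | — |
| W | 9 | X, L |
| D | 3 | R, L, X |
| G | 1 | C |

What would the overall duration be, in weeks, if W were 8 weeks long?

Actual critical path: L→W = 6+9 = 15 ⇒ 15 weeks.
Since W is critical, the -1 change carries straight to that chain (now 14 weeks).
The critical path is still L→W; finish is now 14 weeks.

14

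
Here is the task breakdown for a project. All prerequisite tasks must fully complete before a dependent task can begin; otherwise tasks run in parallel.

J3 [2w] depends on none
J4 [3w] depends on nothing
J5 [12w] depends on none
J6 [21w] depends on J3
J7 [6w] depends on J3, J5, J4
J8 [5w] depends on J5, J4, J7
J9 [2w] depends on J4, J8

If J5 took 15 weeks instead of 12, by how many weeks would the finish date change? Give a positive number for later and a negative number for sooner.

As given, the longest chain is J5→J7→J8→J9 = 12+6+5+2 = 25, so the finish is 25 weeks.
Since J5 is critical, the +3 change carries straight to that chain (now 28 weeks).
No other chain overtakes it, so the finish is 28 weeks.
Change in finish: 28 − 25 = +3 weeks.

3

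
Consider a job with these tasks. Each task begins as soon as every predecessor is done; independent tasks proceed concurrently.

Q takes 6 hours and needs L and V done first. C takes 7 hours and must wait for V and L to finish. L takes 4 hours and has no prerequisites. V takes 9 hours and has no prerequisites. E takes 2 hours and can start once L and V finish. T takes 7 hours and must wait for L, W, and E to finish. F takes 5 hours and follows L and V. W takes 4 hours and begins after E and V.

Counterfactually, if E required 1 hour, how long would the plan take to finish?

21

Actual critical path: V→E→W→T = 9+2+4+7 = 22 ⇒ 22 hours.
E lies on that path, so at 1 hour the path becomes 21 hours.
No other chain overtakes it, so the finish is 21 hours.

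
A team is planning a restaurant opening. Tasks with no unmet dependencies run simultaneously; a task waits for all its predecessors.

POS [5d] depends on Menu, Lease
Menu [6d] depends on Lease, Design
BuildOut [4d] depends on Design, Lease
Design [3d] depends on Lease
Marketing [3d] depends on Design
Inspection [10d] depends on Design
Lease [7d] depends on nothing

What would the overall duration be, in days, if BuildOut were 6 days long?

21

Baseline: Lease→Design→Menu→POS = 7+3+6+5 = 21 → 21 days.
The longest path through BuildOut is only 14 days, so BuildOut has float 7.
No other chain overtakes it, so the finish is 21 days.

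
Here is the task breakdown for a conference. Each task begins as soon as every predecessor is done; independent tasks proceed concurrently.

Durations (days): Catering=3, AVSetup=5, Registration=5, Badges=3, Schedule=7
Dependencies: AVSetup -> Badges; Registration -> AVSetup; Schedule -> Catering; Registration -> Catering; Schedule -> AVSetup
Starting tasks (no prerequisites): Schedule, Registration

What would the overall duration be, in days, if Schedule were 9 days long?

17

Critical path before the change: Schedule→AVSetup→Badges = 7+5+3 = 15 giving 15 days.
Schedule is on the critical path; changing it to 9 makes that path 17 days.
The critical path is still Schedule→AVSetup→Badges; finish is now 17 days.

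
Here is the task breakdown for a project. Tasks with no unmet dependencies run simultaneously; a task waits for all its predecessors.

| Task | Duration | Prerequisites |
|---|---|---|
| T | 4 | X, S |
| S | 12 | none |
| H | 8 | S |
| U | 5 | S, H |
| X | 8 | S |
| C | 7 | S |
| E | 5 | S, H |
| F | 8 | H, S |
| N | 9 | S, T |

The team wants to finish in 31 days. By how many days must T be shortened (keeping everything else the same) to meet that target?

2

Current finish: 33 days; target: 31.
T is on every critical path, so each day cut from T cuts the finish by one (this holds down to a finish of 30).
Need 33 − 31 = 2 days off T → T becomes 2 days, finish becomes 31.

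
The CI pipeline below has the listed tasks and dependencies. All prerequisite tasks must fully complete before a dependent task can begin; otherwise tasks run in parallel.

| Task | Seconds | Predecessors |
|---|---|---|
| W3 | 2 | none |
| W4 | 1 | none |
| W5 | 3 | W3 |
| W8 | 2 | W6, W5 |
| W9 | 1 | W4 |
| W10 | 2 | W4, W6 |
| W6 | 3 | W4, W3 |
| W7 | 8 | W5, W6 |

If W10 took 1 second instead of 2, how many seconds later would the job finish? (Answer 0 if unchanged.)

Baseline: W3→W5→W7 = 2+3+8 = 13 → 13 seconds.
W10 is off the critical path — its longest chain is 7 seconds, giving 6 of slack.
That remains the longest chain; total 13 seconds.
Change in finish: 13 − 13 = +0 seconds.

0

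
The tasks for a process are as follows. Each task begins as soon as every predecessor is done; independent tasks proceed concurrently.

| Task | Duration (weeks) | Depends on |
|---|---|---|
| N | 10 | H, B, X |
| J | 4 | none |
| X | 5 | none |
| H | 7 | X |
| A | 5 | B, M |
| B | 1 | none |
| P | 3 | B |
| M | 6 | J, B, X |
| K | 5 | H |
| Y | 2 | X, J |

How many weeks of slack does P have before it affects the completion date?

The longest chain is X→H→N = 5+7+10 = 22; overall finish 22 weeks.
Longest path through P: 4 weeks (earliest finish 4, latest finish 22).
Slack of P = 19 − 1 = 18 weeks.

18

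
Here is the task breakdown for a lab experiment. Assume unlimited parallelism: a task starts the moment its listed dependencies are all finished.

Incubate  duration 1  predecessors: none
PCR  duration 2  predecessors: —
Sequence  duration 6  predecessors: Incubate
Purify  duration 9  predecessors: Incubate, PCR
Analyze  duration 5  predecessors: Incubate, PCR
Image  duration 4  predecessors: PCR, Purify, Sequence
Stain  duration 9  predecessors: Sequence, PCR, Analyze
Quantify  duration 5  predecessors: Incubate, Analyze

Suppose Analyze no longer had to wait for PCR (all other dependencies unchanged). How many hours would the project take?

Original critical path: Incubate→Sequence→Stain = 1+6+9 = 16 ⇒ 16 hours.
Without PCR→Analyze, Analyze's earliest start moves from 2 to 1.
The longest chain is now Incubate→Sequence→Stain = 1+6+9 = 16, so the project takes 16 hours.

16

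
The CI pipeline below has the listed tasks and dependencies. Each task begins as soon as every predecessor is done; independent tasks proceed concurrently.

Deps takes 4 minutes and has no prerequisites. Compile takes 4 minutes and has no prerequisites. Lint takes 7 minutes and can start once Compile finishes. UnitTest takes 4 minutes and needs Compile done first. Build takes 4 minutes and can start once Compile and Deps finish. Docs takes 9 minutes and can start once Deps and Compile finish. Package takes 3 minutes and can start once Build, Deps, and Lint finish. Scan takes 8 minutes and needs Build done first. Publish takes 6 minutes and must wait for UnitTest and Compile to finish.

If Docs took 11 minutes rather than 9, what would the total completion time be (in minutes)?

Actual critical path: Deps→Build→Scan = 4+4+8 = 16 ⇒ 16 minutes.
The longest path through Docs is only 13 minutes, so Docs has float 3.
That remains the longest chain; total 16 minutes.

16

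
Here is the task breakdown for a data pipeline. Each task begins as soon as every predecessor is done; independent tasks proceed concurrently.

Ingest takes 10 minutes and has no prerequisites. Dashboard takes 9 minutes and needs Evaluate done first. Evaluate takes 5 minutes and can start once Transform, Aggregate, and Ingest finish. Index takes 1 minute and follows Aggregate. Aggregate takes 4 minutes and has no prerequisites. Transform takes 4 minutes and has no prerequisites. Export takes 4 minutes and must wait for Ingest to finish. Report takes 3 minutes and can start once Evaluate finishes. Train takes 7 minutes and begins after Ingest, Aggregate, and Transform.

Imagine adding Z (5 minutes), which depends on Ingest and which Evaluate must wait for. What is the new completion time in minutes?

29

Originally the job takes 24 minutes.
With Z inserted, Evaluate now waits for max(Transform, Aggregate, Ingest, Z).
New critical path: Ingest→Z→Evaluate→Dashboard = 10+5+5+9 = 29 ⇒ 29 minutes.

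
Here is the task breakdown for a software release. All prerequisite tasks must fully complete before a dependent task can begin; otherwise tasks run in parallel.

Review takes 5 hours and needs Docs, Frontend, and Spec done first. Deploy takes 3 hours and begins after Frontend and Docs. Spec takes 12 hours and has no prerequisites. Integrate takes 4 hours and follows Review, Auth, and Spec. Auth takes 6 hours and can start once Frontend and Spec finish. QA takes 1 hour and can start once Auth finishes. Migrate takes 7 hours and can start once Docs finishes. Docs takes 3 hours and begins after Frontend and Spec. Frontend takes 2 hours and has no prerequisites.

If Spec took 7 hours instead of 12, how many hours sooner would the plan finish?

5

The binding path is Spec→Docs→Review→Integrate = 12+3+5+4 = 24; finish at 24 hours.
Since Spec is critical, the -5 change carries straight to that chain (now 19 hours).
The critical path is still Spec→Docs→Review→Integrate; finish is now 19 hours.
Change in finish: 19 − 24 = -5 hours.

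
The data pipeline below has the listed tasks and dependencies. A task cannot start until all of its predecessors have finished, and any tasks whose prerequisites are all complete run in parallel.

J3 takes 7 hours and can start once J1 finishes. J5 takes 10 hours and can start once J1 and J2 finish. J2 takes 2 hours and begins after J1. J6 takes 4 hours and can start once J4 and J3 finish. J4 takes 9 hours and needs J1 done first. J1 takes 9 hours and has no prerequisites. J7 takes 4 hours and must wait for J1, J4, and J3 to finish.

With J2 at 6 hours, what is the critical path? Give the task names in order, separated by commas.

Critical path before the change: J1→J4→J6 = 9+9+4 = 22 giving 22 hours.
The longest path through J2 is only 21 hours, so J2 has float 1.
Now J1→J2→J5 = 9+6+10 = 25 is longest, so the finish becomes 25 hours.

J1, J2, J5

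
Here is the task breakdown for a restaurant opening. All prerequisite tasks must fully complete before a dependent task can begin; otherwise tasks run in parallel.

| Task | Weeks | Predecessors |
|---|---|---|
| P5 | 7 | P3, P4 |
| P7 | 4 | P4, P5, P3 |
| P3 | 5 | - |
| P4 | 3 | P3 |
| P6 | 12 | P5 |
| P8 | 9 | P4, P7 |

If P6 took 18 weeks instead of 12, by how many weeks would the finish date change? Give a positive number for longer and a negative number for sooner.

Critical path before the change: P3→P4→P5→P7→P8 = 5+3+7+4+9 = 28 giving 28 weeks.
The longest path through P6 is only 27 weeks, so P6 has float 1.
Now P3→P4→P5→P6 = 5+3+7+18 = 33 is longest, so the finish becomes 33 weeks.
Change in finish: 33 − 28 = +5 weeks.

5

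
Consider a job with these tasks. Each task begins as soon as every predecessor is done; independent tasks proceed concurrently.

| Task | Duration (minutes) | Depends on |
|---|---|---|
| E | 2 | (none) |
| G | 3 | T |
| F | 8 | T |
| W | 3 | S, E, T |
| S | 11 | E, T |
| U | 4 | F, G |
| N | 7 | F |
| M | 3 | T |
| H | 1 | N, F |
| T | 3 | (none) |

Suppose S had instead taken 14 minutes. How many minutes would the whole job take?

20

The binding path is T→F→N→H = 3+8+7+1 = 19; finish at 19 minutes.
The longest path through S is only 17 minutes, so S has float 2.
New critical path: T→S→W = 3+14+3 = 20 ⇒ 20 minutes.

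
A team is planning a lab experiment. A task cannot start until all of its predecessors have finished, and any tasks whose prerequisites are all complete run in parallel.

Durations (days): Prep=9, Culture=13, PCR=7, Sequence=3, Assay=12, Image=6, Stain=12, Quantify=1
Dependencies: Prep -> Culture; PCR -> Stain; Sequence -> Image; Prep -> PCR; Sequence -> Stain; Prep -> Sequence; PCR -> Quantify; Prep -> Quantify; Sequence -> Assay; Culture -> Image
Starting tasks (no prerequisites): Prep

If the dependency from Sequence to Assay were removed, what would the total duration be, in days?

28

Before: longest chain Prep→Culture→Image = 9+13+6 = 28, finish 28.
Without Sequence→Assay, Assay's earliest start moves from 12 to 0.
The longest chain is now Prep→Culture→Image = 9+13+6 = 28, so the job takes 28 days.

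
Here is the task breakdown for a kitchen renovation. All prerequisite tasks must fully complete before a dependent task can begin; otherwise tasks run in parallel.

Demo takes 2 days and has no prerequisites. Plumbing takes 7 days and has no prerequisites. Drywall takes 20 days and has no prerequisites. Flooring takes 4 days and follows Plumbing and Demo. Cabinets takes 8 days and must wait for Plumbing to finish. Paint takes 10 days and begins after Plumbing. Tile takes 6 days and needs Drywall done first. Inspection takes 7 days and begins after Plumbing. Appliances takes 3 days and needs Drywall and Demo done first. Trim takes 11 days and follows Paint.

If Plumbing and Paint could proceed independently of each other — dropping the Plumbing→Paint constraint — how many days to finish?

Before: longest chain Plumbing→Paint→Trim = 7+10+11 = 28, finish 28.
Without Plumbing→Paint, Paint's earliest start moves from 7 to 0.
New critical path: Drywall→Tile = 20+6 = 26 ⇒ 26 days.

26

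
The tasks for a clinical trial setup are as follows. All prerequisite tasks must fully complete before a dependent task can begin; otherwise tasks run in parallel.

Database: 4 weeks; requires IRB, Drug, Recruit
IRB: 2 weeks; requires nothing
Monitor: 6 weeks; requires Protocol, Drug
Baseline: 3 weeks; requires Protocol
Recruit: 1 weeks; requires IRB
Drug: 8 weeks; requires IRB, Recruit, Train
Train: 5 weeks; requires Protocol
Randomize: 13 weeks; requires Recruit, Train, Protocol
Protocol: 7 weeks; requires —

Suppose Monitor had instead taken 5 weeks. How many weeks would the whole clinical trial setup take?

Actual critical path: Protocol→Train→Drug→Monitor = 7+5+8+6 = 26 ⇒ 26 weeks.
Monitor lies on that path, so at 5 weeks the path becomes 25 weeks.
The binding chain switches to Protocol→Train→Randomize = 7+5+13 = 25; finish 25 weeks.

25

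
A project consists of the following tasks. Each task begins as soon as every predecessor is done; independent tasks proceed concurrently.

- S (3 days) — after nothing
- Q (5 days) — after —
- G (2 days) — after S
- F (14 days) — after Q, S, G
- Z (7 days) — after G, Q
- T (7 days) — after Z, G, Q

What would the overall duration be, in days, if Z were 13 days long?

25

The binding path is S→G→Z→T = 3+2+7+7 = 19; finish at 19 days.
Z lies on that path, so at 13 days the path becomes 25 days.
No other chain overtakes it, so the finish is 25 days.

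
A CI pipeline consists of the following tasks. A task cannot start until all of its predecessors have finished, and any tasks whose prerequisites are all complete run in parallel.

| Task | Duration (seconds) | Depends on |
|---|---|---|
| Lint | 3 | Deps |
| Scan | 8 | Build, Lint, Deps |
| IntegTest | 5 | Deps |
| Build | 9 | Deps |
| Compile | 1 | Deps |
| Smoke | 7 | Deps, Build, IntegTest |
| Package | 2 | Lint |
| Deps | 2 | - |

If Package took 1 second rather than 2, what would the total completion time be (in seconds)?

19

As given, the longest chain is Deps→Build→Scan = 2+9+8 = 19, so the finish is 19 seconds.
Package is off the critical path — its longest chain is 7 seconds, giving 12 of slack.
No other chain overtakes it, so the finish is 19 seconds.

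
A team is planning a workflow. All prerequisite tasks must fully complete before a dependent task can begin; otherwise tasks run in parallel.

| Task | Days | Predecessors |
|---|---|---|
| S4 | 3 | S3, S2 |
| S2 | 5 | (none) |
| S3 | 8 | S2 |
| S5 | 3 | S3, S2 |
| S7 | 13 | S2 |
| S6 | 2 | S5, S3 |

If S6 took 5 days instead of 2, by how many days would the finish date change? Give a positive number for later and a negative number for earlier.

As given, the longest chain is S2→S3→S5→S6 = 5+8+3+2 = 18, so the finish is 18 days.
S6 is on the critical path; changing it to 5 makes that path 21 days.
The critical path is still S2→S3→S5→S6; finish is now 21 days.
Change in finish: 21 − 18 = +3 days.

3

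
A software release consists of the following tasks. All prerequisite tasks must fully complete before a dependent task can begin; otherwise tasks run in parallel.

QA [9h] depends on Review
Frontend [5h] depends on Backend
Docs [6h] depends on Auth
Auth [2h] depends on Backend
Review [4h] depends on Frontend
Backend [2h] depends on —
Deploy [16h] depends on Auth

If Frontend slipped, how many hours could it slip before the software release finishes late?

The longest chain is Backend→Frontend→Review→QA = 2+5+4+9 = 20; overall finish 20 hours.
Frontend finishes as early as 7 and must finish by 7.
So Frontend can slip 7 − 7 = 0 hours.

0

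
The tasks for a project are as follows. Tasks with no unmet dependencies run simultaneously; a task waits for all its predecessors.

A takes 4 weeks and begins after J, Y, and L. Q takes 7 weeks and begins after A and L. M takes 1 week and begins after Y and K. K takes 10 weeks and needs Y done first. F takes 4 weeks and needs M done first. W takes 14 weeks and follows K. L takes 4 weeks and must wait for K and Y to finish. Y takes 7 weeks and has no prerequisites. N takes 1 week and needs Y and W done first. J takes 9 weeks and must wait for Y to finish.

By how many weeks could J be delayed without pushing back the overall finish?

Y→K→L→A→Q = 7+10+4+4+7 = 32 sets the makespan at 32 weeks.
Longest path through J: 27 weeks (earliest finish 16, latest finish 21).
Float = 32 − 27 = 5.

5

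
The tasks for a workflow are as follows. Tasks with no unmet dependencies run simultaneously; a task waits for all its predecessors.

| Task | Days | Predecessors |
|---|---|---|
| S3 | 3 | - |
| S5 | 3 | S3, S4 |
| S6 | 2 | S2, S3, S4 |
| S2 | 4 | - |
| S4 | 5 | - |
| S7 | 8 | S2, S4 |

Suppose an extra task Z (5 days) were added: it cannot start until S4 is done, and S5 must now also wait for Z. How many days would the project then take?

13

Originally the project takes 13 days.
With Z inserted, S5 now waits for max(S3, S4, Z).
New critical path: S4→Z→S5 = 5+5+3 = 13 ⇒ 13 days.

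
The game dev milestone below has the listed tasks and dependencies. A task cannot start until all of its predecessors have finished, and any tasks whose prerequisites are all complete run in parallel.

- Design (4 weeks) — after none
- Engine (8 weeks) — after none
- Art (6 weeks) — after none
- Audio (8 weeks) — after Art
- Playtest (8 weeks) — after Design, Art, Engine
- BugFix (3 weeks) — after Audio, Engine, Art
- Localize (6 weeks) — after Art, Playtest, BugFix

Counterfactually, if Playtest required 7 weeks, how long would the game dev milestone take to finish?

23

As given, the longest chain is Art→Audio→BugFix→Localize = 6+8+3+6 = 23, so the finish is 23 weeks.
Playtest is off the critical path — its longest chain is 22 weeks, giving 1 of slack.
The critical path is still Art→Audio→BugFix→Localize; finish is now 23 weeks.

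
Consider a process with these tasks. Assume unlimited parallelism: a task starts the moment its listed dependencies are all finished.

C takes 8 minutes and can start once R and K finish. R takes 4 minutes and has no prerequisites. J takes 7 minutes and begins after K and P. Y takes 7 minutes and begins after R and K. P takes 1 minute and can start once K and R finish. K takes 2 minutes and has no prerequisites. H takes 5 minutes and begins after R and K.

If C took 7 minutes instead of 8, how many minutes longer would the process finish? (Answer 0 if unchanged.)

As given, the longest chain is R→C = 4+8 = 12, so the finish is 12 minutes.
C is on the critical path; changing it to 7 makes that path 11 minutes.
New critical path: R→P→J = 4+1+7 = 12 ⇒ 12 minutes.
Change in finish: 12 − 12 = +0 minutes.

0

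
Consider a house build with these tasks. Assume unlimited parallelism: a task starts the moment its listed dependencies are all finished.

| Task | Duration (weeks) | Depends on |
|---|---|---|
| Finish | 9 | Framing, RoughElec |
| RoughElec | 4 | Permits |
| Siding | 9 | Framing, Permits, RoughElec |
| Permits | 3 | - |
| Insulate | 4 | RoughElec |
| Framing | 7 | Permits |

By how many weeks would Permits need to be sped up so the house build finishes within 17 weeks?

Current finish: 19 weeks; target: 17.
Permits is on every critical path, so each week cut from Permits cuts the finish by one (this holds down to a finish of 17).
Need 19 − 17 = 2 weeks off Permits → Permits becomes 1 week, finish becomes 17.

2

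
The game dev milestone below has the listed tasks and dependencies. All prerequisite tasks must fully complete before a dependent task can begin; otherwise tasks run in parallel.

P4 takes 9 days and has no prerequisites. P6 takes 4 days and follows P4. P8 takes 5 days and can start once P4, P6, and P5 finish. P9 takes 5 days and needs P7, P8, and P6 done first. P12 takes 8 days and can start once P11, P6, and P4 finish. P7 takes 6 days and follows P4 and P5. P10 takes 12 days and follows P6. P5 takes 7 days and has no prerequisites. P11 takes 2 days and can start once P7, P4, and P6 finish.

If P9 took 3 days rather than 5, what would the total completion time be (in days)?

Critical path before the change: P4→P6→P10 = 9+4+12 = 25 giving 25 days.
P9 is off the critical path — its longest chain is 23 days, giving 2 of slack.
The critical path is still P4→P6→P10; finish is now 25 days.

25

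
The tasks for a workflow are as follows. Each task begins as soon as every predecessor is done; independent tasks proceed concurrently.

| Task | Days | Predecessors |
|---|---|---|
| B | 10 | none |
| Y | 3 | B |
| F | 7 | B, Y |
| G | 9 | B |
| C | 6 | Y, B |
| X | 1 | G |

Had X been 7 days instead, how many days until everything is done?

Critical path before the change: B→G→X = 10+9+1 = 20 giving 20 days.
X lies on that path, so at 7 days the path becomes 26 days.
No other chain overtakes it, so the finish is 26 days.

26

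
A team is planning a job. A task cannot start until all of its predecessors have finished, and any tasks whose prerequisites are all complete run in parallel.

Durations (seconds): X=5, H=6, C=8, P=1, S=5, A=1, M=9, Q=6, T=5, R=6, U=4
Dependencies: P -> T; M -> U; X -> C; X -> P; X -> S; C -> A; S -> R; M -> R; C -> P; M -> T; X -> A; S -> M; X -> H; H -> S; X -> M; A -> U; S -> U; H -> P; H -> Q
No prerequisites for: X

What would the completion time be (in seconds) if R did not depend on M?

Before: longest chain X→H→S→M→R = 5+6+5+9+6 = 31, finish 31.
Without M→R, R's earliest start moves from 25 to 16.
New critical path: X→H→S→M→T = 5+6+5+9+5 = 30 ⇒ 30 seconds.

30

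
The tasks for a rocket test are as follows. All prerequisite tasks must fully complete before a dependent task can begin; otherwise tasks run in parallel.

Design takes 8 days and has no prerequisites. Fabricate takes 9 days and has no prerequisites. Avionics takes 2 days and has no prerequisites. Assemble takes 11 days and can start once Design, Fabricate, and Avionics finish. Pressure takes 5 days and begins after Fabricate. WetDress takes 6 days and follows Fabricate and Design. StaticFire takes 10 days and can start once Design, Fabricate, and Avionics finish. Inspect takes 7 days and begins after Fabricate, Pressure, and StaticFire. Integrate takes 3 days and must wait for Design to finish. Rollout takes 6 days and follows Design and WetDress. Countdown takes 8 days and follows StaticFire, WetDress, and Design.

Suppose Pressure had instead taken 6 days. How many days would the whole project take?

The binding path is Fabricate→StaticFire→Countdown = 9+10+8 = 27; finish at 27 days.
The longest path through Pressure is only 21 days, so Pressure has float 6.
No other chain overtakes it, so the finish is 27 days.

27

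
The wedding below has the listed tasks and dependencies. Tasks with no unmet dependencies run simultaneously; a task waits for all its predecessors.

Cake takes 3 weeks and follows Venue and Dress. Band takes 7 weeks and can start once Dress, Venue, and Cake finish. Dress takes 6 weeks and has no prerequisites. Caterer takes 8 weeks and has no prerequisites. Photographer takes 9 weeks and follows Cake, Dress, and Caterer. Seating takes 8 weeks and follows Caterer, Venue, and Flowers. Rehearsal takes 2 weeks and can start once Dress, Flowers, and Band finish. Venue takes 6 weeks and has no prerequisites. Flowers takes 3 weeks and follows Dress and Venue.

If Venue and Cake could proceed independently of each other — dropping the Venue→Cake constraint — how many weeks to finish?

With the dependency in place, Venue→Cake→Band→Rehearsal = 6+3+7+2 = 18 sets the finish at 18 weeks.
Dropping Venue→Cake doesn't change Cake's earliest start (6); another predecessor still binds.
After: Dress→Cake→Band→Rehearsal = 6+3+7+2 = 18 → 18 weeks.

18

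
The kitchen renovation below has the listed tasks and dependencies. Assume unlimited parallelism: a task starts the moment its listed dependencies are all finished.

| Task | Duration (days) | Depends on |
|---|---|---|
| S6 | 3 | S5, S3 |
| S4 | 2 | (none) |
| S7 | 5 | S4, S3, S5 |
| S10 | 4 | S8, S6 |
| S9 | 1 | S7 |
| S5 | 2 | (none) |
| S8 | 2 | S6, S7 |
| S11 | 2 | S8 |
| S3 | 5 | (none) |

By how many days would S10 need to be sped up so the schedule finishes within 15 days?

1

Current finish: 16 days; target: 15.
S10 is on every critical path, so each day cut from S10 cuts the finish by one (this holds down to a finish of 14).
Need 16 − 15 = 1 day off S10 → S10 becomes 3 days, finish becomes 15.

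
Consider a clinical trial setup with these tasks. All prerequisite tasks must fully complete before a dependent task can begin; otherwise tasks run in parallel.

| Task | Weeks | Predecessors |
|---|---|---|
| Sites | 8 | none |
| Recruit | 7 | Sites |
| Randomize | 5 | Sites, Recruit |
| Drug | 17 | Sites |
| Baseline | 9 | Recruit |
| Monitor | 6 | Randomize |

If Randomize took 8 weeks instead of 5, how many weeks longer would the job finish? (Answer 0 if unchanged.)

As given, the longest chain is Sites→Recruit→Randomize→Monitor = 8+7+5+6 = 26, so the finish is 26 weeks.
Randomize lies on that path, so at 8 weeks the path becomes 29 weeks.
That remains the longest chain; total 29 weeks.
Change in finish: 29 − 26 = +3 weeks.

3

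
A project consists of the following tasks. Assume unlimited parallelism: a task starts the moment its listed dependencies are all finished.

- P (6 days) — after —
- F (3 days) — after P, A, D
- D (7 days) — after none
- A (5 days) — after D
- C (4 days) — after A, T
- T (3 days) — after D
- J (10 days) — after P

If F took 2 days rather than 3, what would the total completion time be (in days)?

The binding path is P→J = 6+10 = 16; finish at 16 days.
The longest path through F is only 15 days, so F has float 1.
No other chain overtakes it, so the finish is 16 days.

16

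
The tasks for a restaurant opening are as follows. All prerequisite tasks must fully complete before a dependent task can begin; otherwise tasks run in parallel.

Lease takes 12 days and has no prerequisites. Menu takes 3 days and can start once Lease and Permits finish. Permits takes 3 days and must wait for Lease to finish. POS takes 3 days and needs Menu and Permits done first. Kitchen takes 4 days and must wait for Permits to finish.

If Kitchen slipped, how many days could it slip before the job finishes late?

Lease→Permits→Menu→POS = 12+3+3+3 = 21 sets the makespan at 21 days.
The longest chain containing Kitchen totals 19 days.
So Kitchen can slip 21 − 19 = 2 days.

2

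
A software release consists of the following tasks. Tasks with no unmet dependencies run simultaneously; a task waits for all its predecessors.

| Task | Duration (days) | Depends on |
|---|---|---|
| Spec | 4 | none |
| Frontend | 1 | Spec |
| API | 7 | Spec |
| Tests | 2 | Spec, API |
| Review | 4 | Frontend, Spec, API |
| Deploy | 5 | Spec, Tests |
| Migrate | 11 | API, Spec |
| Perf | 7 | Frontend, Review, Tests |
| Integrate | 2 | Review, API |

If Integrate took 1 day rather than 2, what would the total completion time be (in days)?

Baseline: Spec→API→Review→Perf = 4+7+4+7 = 22 → 22 days.
The longest path through Integrate is only 17 days, so Integrate has float 5.
The critical path is still Spec→API→Review→Perf; finish is now 22 days.

22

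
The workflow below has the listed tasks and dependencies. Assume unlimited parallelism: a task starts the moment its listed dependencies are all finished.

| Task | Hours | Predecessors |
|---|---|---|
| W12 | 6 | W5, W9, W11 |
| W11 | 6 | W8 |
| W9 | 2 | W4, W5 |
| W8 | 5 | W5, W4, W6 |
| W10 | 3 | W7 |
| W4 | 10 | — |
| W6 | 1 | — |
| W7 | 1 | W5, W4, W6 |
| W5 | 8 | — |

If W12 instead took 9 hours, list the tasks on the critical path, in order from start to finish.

As given, the longest chain is W4→W8→W11→W12 = 10+5+6+6 = 27, so the finish is 27 hours.
Since W12 is critical, the +3 change carries straight to that chain (now 30 hours).
That remains the longest chain; total 30 hours.

W4, W8, W11, W12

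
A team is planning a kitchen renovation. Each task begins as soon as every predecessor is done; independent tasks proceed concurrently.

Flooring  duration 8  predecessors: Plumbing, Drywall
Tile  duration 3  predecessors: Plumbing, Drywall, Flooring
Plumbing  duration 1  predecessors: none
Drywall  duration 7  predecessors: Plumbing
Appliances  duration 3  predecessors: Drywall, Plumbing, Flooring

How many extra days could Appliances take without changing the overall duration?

0

Plumbing→Drywall→Flooring→Tile = 1+7+8+3 = 19 sets the makespan at 19 days.
Longest path through Appliances: 19 days (earliest finish 19, latest finish 19).
So Appliances can slip 19 − 19 = 0 days.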